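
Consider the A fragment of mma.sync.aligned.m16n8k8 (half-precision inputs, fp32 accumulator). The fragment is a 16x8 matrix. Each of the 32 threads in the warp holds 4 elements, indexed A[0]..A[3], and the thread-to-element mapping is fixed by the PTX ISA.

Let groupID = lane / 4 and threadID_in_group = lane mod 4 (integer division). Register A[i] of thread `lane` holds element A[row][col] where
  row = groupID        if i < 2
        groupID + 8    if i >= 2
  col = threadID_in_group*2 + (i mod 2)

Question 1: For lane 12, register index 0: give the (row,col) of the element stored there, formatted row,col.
12: G=3,T=0
[0] (3+0,0*2+0) = (3,0)

3,0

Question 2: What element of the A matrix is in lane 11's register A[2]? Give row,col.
10,6

lane 11: grp=2 (11/4), tig=3 (11%4)
i=2: r=2+8=10, c=3*2+0=6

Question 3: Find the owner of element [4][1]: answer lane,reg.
16,1

r: 4->gid=4,r8=0  c: 1->tid=0,i&1=1
L=4*4+0=16  i=0*2+1=1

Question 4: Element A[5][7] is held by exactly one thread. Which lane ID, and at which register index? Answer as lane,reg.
r: 5->gid=5,r8=0  c: 7->tid=3,i&1=1
L=5*4+3=23  i=0*2+1=1

23,1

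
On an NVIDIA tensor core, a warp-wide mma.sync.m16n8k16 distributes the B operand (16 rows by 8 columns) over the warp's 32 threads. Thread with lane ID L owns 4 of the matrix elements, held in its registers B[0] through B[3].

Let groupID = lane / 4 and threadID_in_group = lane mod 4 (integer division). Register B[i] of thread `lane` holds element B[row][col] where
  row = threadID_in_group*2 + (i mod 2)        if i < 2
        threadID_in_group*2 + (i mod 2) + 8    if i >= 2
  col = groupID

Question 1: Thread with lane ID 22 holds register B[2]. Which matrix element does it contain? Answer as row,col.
12,5

L=22->gid=22>>2=5, tid=22&3=2
[2]->row 2·2+0+8=12  col gid=5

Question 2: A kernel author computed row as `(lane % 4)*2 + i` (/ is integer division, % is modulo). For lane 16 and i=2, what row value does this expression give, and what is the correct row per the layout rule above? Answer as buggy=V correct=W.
`(lane % 4)*2 + i`[16,2]->2
lane 16->16/4=4, 16 mod 4=0
i=2  r:2·0+0+8->8  c:4
row: 2 vs 8

buggy=2 correct=8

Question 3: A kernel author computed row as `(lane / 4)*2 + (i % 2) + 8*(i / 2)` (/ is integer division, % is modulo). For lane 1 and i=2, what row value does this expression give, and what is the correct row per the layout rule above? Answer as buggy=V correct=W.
buggy=8 correct=10

`(lane / 4)*2 + (i % 2) + 8*(i / 2)`[1,2]→8
lane 1→1/4=0, 1 mod 4=1
i=2  r:2·1+0+8→10  c:0
row: 8 vs 10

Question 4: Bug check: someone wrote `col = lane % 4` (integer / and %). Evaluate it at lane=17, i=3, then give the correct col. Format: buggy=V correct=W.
`lane % 4`[17,3]=>1
17: grp=4,tig=1
[3] (1*2+1+8,4) = (11,4)
col: 1 vs 4

buggy=1 correct=4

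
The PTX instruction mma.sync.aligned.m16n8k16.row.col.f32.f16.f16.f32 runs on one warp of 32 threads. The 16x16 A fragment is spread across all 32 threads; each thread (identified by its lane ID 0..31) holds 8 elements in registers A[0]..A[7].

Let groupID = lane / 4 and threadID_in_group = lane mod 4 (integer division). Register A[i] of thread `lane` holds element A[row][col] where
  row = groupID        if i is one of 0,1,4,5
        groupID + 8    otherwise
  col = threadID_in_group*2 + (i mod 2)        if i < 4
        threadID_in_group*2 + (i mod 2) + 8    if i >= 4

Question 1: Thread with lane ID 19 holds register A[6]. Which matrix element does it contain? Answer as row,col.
12,14

lane 19=>19/4=4, 19 mod 4=3
i=6  r:4+8=>12  c:2·3+0+8=>14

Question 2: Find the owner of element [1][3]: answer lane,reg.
r: 1->gid=1,r8=0  c: 3->c8=0,tid=1,i&1=1
L=1*4+1=5  i=0*4+0*2+1=1

5,1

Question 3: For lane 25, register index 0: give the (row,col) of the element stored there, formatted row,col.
6,2

25: G=6,T=1
[0] (6+0,1*2+0+0) = (6,2)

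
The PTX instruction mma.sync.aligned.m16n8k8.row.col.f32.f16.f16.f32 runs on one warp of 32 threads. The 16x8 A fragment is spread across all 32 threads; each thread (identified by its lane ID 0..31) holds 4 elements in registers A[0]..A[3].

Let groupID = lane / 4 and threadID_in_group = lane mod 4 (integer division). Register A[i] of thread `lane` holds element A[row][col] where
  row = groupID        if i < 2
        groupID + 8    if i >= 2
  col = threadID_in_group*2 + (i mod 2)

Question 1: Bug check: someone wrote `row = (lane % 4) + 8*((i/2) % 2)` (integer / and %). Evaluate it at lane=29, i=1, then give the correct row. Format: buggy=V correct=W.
`(lane % 4) + 8*((i/2) % 2)`[29,1]→1
lane 29: G=7 (29/4), T=1 (29%4)
i=1: r=7+0=7, c=1*2+1=3
row: 1 vs 7

buggy=1 correct=7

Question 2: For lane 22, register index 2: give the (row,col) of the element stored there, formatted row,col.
13,4

L=22->g=22>>2=5, t=22&3=2
[2]->row 5+8=13  col 2·2+0=4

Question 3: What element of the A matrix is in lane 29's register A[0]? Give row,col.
7,2

L=29->g=29>>2=7, t=29&3=1
[0]->row 7+0=7  col 1·2+0=2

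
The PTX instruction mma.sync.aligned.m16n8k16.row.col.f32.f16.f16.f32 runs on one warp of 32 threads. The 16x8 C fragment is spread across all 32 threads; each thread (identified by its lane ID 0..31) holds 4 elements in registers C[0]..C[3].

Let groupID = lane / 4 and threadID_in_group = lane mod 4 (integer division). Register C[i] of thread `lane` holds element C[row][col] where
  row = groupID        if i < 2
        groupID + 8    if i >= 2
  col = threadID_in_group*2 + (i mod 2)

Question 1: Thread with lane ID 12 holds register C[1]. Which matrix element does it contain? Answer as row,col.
lane 12: G=3 (12/4), T=0 (12%4)
i=1: r=3+0=3, c=0*2+1=1

3,1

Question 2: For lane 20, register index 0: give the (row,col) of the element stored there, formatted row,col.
5,0

L=20->g=20>>2=5, t=20&3=0
[0]->row 5+0=5  col 0·2+0=0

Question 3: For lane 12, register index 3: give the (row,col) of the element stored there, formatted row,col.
11,1

L=12->g=12>>2=3, t=12&3=0
[3]->row 3+8=11  col 0·2+1=1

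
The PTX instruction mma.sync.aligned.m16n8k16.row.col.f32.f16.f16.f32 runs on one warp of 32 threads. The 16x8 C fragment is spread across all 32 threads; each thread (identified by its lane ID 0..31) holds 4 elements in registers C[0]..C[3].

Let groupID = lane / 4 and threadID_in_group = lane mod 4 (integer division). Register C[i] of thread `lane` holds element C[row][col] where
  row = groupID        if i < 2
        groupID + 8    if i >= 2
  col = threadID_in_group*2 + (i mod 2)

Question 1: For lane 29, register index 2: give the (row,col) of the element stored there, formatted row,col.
15,2

L=29=>grp=29>>2=7, tig=29&3=1
[2]=>row 7+8=15  col 1·2+0=2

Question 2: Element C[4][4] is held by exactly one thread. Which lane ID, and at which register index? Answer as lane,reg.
18,0

r: 4->gid=4,r8=0  c: 4->tid=2,i&1=0
L=4*4+2=18  i=0*2+0=0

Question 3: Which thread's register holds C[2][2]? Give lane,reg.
r=2->g=2,rb=0  c=2->t=1,b0=0
L=2*4+1=9  i=0*2+0=0

9,0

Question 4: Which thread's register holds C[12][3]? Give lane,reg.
r=12→G=4,rhi=1  c=3→T=1,p=1
L=4*4+1=17  i=1*2+1=3

17,3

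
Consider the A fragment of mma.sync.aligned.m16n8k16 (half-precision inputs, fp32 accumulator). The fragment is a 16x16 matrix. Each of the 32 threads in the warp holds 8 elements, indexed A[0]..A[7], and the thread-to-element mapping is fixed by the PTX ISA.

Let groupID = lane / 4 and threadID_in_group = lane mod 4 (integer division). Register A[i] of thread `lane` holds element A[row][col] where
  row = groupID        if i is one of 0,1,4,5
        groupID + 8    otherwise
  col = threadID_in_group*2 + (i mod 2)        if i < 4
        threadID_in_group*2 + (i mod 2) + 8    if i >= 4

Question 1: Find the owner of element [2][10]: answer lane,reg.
r=2->g=2,rb=0  c=10->cb=1,t=1,b0=0
L=2*4+1=9  i=1*4+0*2+0=4

9,4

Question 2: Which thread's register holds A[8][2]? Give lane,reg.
1,2

r: 8->gid=0,r8=1  c: 2->c8=0,tid=1,i&1=0
L=0*4+1=1  i=0*4+1*2+0=2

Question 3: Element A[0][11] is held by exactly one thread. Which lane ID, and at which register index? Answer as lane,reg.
1,5

r=0→G=0,rhi=0  c=11→chi=1,T=1,p=1
L=0*4+1=1  i=1*4+0*2+1=5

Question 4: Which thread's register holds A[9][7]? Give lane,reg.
r=9⇒gr=1,Rb=1  c=7⇒Cb=0,th=3,odd=1
L=1*4+3=7  i=0*4+1*2+1=3

7,3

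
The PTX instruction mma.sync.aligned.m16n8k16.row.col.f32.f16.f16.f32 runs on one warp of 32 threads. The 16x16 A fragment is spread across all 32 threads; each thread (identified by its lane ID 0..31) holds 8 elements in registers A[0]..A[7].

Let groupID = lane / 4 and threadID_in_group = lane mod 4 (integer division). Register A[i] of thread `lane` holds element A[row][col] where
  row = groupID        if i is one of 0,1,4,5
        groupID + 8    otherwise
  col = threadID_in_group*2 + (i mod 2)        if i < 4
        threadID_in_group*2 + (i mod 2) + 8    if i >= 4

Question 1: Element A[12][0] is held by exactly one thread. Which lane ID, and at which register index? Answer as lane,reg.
16,2

r=12→G=4,rhi=1  c=0→chi=0,T=0,p=0
L=4*4+0=16  i=0*4+1*2+0=2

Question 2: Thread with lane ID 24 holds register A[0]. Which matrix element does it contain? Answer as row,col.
6,0

lane 24->24/4=6, 24 mod 4=0
i=0  r:6+0->6  c:2·0+0+0->0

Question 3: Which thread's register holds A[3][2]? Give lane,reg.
r: 3->gid=3,r8=0  c: 2->c8=0,tid=1,i&1=0
L=3*4+1=13  i=0*4+0*2+0=0

13,0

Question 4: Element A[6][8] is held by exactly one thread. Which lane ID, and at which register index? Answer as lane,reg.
r=6→G=6,rhi=0  c=8→chi=1,T=0,p=0
L=6*4+0=24  i=1*4+0*2+0=4

24,4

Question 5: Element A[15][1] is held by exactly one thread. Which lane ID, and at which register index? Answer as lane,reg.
28,3

r=15→G=7,rhi=1  c=1→chi=0,T=0,p=1
L=7*4+0=28  i=0*4+1*2+1=3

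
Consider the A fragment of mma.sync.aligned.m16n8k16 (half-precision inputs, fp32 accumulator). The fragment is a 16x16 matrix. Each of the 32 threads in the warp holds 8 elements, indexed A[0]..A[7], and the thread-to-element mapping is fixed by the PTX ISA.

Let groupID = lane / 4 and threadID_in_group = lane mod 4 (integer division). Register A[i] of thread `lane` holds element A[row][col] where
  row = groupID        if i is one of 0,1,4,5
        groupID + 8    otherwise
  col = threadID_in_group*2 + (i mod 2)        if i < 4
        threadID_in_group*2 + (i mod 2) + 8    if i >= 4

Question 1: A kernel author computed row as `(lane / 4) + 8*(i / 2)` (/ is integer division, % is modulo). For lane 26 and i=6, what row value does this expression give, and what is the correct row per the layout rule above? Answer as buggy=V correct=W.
`(lane / 4) + 8*(i / 2)`[26,6]⇒30
L=26⇒gr=26>>2=6, th=26&3=2
[6]⇒row 6+8=14  col 2·2+0+8=12
row: 30 vs 14

buggy=30 correct=14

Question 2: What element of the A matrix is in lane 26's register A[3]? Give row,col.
14,5

lane 26⇒26/4=6, 26 mod 4=2
i=3  r:6+8⇒14  c:2·2+1+0⇒5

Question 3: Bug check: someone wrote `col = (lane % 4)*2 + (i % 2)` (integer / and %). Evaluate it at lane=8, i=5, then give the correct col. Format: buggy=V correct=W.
buggy=1 correct=9

`(lane % 4)*2 + (i % 2)`[8,5]=>1
lane 8: grp=2 (8/4), tig=0 (8%4)
i=5: r=2+0=2, c=0*2+1+8=9
col: 1 vs 9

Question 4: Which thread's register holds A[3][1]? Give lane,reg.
12,1

r=3→G=3,rhi=0  c=1→chi=0,T=0,p=1
L=3*4+0=12  i=0*4+0*2+1=1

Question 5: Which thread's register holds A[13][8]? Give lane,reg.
20,6

r=13->g=5,rb=1  c=8->cb=1,t=0,b0=0
L=5*4+0=20  i=1*4+1*2+0=6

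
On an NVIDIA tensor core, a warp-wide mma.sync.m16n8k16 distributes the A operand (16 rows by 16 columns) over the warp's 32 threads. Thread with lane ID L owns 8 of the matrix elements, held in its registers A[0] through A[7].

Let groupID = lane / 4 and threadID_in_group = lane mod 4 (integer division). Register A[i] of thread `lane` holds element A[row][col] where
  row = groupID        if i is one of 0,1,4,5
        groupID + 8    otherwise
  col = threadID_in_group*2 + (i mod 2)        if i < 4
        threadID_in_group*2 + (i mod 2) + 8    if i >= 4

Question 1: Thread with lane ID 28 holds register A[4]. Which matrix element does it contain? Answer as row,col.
lane 28: gid=7 (28/4), tid=0 (28%4)
i=4: r=7+0=7, c=0*2+0+8=8

7,8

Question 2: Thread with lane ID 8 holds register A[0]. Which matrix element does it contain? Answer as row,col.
2,0

lane 8: G=2 (8/4), T=0 (8%4)
i=0: r=2+0=2, c=0*2+0+0=0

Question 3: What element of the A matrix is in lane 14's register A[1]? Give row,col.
14: g=3,t=2
[1] (3+0,2*2+1+0) = (3,5)

3,5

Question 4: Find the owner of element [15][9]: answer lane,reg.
28,7

r: 15->gid=7,r8=1  c: 9->c8=1,tid=0,i&1=1
L=7*4+0=28  i=1*4+1*2+1=7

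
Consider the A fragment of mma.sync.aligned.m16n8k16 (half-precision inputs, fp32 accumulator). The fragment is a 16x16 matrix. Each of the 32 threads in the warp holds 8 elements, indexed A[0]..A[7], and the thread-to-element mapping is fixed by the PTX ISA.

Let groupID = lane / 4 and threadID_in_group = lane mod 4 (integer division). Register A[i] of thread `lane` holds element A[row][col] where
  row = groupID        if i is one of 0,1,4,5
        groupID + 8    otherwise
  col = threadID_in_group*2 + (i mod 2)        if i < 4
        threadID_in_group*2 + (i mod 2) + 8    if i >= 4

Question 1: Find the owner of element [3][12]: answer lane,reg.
14,4

r: 3->gid=3,r8=0  c: 12->c8=1,tid=2,i&1=0
L=3*4+2=14  i=1*4+0*2+0=4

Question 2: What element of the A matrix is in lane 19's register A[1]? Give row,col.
4,7

L=19→G=19>>2=4, T=19&3=3
[1]→row 4+0=4  col 3·2+1+0=7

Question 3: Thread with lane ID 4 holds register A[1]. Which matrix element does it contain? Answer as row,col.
L=4⇒gr=4>>2=1, th=4&3=0
[1]⇒row 1+0=1  col 0·2+1+0=1

1,1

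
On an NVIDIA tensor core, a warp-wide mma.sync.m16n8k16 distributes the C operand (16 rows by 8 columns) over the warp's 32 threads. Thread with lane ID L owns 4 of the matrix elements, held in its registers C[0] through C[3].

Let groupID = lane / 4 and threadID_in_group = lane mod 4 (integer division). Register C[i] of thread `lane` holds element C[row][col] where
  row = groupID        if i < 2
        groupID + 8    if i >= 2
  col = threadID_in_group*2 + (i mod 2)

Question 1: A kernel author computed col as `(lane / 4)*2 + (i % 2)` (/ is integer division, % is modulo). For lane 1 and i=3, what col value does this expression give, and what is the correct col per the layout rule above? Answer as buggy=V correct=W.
`(lane / 4)*2 + (i % 2)`[1,3]→1
lane 1→1/4=0, 1 mod 4=1
i=3  r:0+8→8  c:2·1+1→3
col: 1 vs 3

buggy=1 correct=3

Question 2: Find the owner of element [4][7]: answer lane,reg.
r=4⇒gr=4,Rb=0  c=7⇒th=3,odd=1
L=4*4+3=19  i=0*2+1=1

19,1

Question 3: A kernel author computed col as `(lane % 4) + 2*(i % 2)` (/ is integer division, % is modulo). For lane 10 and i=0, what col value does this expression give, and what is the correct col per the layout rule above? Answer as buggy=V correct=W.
`(lane % 4) + 2*(i % 2)`[10,0]⇒2
lane 10: gr=2 (10/4), th=2 (10%4)
i=0: r=2+0=2, c=2*2+0=4
col: 2 vs 4

buggy=2 correct=4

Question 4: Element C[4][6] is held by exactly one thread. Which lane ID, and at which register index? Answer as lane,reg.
19,0

r=4->g=4,rb=0  c=6->t=3,b0=0
L=4*4+3=19  i=0*2+0=0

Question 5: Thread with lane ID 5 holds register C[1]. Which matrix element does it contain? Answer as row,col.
lane 5->5/4=1, 5 mod 4=1
i=1  r:1+0->1  c:2·1+1->3

1,3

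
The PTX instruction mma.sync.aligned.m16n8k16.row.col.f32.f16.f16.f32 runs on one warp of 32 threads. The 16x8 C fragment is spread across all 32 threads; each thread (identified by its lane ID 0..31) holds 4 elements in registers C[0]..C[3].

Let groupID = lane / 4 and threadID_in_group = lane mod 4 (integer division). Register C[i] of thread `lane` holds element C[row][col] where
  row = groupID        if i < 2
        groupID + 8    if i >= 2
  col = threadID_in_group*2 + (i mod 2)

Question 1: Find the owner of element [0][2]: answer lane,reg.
1,0

r: 0->gid=0,r8=0  c: 2->tid=1,i&1=0
L=0*4+1=1  i=0*2+0=0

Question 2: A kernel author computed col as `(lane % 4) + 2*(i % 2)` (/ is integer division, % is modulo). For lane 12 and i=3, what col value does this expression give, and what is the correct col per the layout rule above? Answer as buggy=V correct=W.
buggy=2 correct=1

`(lane % 4) + 2*(i % 2)`[12,3]⇒2
L=12⇒gr=12>>2=3, th=12&3=0
[3]⇒row 3+8=11  col 0·2+1=1
col: 2 vs 1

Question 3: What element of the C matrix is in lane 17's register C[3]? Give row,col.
17: G=4,T=1
[3] (4+8,1*2+1) = (12,3)

12,3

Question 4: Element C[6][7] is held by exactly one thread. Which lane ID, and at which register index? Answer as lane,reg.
27,1

r: 6->gid=6,r8=0  c: 7->tid=3,i&1=1
L=6*4+3=27  i=0*2+1=1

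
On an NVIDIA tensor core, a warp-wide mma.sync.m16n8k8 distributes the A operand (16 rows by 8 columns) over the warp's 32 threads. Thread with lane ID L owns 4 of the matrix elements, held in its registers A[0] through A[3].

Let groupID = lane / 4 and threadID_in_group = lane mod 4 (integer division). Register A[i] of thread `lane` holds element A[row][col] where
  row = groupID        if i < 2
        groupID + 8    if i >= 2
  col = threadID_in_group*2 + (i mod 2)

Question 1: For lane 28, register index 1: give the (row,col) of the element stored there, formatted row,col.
7,1

28: grp=7,tig=0
[1] (7+0,0*2+1) = (7,1)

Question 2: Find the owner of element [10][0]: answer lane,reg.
8,2

r=10⇒gr=2,Rb=1  c=0⇒th=0,odd=0
L=2*4+0=8  i=1*2+0=2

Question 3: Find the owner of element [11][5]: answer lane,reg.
r=11⇒gr=3,Rb=1  c=5⇒th=2,odd=1
L=3*4+2=14  i=1*2+1=3

14,3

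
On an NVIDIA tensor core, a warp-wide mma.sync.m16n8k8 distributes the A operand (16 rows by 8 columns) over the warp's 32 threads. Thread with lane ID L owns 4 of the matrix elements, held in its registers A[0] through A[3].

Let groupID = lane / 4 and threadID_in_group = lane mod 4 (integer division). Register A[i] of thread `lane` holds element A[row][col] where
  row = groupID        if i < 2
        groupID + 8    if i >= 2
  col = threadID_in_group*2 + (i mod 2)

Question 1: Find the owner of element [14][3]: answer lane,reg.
25,3

r=14→G=6,rhi=1  c=3→T=1,p=1
L=6*4+1=25  i=1*2+1=3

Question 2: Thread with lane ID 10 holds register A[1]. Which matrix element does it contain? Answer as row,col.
10: gr=2,th=2
[1] (2+0,2*2+1) = (2,5)

2,5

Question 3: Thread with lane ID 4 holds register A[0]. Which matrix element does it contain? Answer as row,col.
1,0

lane 4: gid=1 (4/4), tid=0 (4%4)
i=0: r=1+0=1, c=0*2+0=0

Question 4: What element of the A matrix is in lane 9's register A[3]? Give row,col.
9: G=2,T=1
[3] (2+8,1*2+1) = (10,3)

10,3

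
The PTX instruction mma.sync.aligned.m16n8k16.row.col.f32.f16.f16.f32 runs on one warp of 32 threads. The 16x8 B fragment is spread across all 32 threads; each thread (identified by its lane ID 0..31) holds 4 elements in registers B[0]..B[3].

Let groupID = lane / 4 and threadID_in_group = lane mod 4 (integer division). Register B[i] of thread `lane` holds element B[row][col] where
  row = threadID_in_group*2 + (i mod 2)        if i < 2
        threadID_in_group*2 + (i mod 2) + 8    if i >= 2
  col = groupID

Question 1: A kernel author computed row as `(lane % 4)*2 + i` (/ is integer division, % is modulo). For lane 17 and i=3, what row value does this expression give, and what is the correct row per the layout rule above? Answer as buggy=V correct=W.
`(lane % 4)*2 + i`[17,3]→5
L=17→G=17>>2=4, T=17&3=1
[3]→row 1·2+1+8=11  col G=4
row: 5 vs 11

buggy=5 correct=11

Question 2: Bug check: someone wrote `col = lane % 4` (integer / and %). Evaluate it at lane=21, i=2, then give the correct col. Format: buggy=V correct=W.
`lane % 4`[21,2]->1
lane 21->21/4=5, 21 mod 4=1
i=2  r:2·1+0+8->10  c:5
col: 1 vs 5

buggy=1 correct=5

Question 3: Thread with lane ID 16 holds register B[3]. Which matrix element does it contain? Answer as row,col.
9,4

lane 16->16/4=4, 16 mod 4=0
i=3  r:2·0+1+8->9  c:4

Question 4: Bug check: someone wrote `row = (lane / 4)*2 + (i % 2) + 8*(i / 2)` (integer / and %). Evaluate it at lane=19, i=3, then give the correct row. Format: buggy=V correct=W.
`(lane / 4)*2 + (i % 2) + 8*(i / 2)`[19,3]⇒17
lane 19⇒19/4=4, 19 mod 4=3
i=3  r:2·3+1+8⇒15  c:4
row: 17 vs 15

buggy=17 correct=15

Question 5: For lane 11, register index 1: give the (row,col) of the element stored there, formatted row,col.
7,2

lane 11: grp=2 (11/4), tig=3 (11%4)
i=1: r=3*2+1+0=7, c=grp=2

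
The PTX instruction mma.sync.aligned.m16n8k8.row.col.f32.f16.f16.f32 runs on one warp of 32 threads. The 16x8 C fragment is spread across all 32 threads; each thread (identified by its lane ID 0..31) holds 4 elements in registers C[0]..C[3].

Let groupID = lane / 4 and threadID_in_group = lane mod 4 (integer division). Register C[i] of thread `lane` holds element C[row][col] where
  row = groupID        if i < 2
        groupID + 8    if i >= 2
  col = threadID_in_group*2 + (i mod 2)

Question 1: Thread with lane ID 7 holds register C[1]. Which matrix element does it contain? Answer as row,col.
L=7→G=7>>2=1, T=7&3=3
[1]→row 1+0=1  col 3·2+1=7

1,7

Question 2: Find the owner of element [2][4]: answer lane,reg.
10,0

r:2=>grp=2,rB=0  c:4=>tig=2,lo=0
L=2*4+2=10  i=0*2+0=0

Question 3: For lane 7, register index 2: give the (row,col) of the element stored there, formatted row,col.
L=7->gid=7>>2=1, tid=7&3=3
[2]->row 1+8=9  col 3·2+0=6

9,6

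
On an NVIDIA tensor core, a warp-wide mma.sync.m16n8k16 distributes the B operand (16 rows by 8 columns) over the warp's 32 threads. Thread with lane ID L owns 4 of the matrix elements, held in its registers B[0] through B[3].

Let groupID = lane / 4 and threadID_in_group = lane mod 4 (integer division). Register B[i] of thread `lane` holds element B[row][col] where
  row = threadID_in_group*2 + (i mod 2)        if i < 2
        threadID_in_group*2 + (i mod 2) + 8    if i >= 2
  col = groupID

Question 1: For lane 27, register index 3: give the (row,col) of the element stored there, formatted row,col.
15,6

L=27->gid=27>>2=6, tid=27&3=3
[3]->row 3·2+1+8=15  col gid=6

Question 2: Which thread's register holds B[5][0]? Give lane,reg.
c=0⇒gr=0  r=5⇒Rb=0,th=2,odd=1
L=0*4+2=2  i=0*2+1=1

2,1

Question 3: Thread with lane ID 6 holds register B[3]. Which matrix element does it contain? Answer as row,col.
13,1

6: gid=1,tid=2
[3] (2*2+1+8,1) = (13,1)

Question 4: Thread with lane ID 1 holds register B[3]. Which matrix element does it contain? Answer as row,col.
11,0

L=1→G=1>>2=0, T=1&3=1
[3]→row 1·2+1+8=11  col G=0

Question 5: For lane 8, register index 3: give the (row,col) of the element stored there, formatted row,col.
9,2

lane 8=>8/4=2, 8 mod 4=0
i=3  r:2·0+1+8=>9  c:2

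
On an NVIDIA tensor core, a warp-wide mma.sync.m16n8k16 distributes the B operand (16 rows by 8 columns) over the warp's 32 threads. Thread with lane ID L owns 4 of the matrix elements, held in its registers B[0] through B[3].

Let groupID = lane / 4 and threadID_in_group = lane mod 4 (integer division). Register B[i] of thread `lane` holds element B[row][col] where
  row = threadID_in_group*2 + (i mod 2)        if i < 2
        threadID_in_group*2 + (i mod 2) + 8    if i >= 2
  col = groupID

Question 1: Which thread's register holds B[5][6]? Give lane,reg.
c=6⇒gr=6  r=5⇒Rb=0,th=2,odd=1
L=6*4+2=26  i=0*2+1=1

26,1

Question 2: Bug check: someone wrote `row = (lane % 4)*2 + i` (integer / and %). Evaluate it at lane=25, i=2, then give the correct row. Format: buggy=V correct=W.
`(lane % 4)*2 + i`[25,2]->4
lane 25->25/4=6, 25 mod 4=1
i=2  r:2·1+0+8->10  c:6
row: 4 vs 10

buggy=4 correct=10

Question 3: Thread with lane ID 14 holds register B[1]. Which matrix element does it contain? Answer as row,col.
lane 14=>14/4=3, 14 mod 4=2
i=1  r:2·2+1+0=>5  c:3

5,3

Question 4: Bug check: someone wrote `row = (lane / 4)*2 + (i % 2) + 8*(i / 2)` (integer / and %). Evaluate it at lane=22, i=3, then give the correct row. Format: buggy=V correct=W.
`(lane / 4)*2 + (i % 2) + 8*(i / 2)`[22,3]=>19
lane 22=>22/4=5, 22 mod 4=2
i=3  r:2·2+1+8=>13  c:5
row: 19 vs 13

buggy=19 correct=13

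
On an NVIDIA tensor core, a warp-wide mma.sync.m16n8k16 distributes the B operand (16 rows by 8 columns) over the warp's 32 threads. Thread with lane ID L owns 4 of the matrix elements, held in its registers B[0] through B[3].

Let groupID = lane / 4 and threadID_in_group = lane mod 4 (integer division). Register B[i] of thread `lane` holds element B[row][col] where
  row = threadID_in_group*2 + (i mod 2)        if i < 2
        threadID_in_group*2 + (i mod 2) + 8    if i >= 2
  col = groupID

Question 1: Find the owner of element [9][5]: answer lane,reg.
20,3

c=5→G=5  r=9→rhi=1,T=0,p=1
L=5*4+0=20  i=1*2+1=3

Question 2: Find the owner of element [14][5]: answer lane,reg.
c:5=>grp=5  r:14=>rB=1,tig=3,lo=0
L=5*4+3=23  i=1*2+0=2

23,2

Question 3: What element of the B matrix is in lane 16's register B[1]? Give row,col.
1,4

lane 16: g=4 (16/4), t=0 (16%4)
i=1: r=0*2+1+0=1, c=g=4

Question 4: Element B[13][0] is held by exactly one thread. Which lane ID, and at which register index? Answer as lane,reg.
c:0=>grp=0  r:13=>rB=1,tig=2,lo=1
L=0*4+2=2  i=1*2+1=3

2,3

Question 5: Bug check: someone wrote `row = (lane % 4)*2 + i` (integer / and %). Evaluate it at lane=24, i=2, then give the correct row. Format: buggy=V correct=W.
buggy=2 correct=8

`(lane % 4)*2 + i`[24,2]->2
24: gid=6,tid=0
[2] (0*2+0+8,6) = (8,6)
row: 2 vs 8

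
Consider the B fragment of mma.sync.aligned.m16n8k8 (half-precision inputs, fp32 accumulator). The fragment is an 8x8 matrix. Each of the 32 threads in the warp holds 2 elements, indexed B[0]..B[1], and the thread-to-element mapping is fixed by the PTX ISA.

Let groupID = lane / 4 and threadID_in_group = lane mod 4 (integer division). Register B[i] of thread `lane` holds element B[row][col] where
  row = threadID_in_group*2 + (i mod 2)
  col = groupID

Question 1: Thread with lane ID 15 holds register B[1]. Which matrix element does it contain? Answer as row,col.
lane 15→15/4=3, 15 mod 4=3
i=1  r:2·3+1→7  c:3

7,3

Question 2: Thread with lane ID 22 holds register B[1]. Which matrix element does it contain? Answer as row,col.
5,5

L=22->g=22>>2=5, t=22&3=2
[1]->row 2·2+1=5  col g=5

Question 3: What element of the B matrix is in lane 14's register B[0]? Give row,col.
4,3

L=14->gid=14>>2=3, tid=14&3=2
[0]->row 2·2+0=4  col gid=3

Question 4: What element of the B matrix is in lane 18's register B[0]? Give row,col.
4,4

lane 18: g=4 (18/4), t=2 (18%4)
i=0: r=2*2+0=4, c=g=4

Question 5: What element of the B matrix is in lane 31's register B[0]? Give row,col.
L=31⇒gr=31>>2=7, th=31&3=3
[0]⇒row 3·2+0=6  col gr=7

6,7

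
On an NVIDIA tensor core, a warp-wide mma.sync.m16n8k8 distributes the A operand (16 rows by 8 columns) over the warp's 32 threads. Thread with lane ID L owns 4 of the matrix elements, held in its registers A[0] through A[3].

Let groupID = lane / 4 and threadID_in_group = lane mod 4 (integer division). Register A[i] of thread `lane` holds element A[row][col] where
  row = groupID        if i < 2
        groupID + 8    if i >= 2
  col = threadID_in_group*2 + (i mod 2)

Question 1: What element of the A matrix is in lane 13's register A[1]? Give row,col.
lane 13: gr=3 (13/4), th=1 (13%4)
i=1: r=3+0=3, c=1*2+1=3

3,3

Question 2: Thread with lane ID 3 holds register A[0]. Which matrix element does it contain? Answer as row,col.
3: gr=0,th=3
[0] (0+0,3*2+0) = (0,6)

0,6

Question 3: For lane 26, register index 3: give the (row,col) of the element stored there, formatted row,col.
14,5

26: g=6,t=2
[3] (6+8,2*2+1) = (14,5)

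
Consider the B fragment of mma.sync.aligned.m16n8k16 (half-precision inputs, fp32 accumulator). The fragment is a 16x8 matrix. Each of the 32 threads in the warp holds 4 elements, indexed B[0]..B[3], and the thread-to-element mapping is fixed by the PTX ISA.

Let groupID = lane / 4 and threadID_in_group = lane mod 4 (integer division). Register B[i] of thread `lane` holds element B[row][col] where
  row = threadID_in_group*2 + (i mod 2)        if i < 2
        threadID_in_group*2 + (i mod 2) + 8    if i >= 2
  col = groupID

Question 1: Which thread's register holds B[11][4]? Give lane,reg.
c=4⇒gr=4  r=11⇒Rb=1,th=1,odd=1
L=4*4+1=17  i=1*2+1=3

17,3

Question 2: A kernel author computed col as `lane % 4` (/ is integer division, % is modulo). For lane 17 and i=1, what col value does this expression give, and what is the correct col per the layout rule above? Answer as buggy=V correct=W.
buggy=1 correct=4

`lane % 4`[17,1]=>1
L=17=>grp=17>>2=4, tig=17&3=1
[1]=>row 1·2+1+0=3  col grp=4
col: 1 vs 4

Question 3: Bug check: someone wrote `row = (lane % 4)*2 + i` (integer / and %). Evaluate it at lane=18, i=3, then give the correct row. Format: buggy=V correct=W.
buggy=7 correct=13

`(lane % 4)*2 + i`[18,3]=>7
L=18=>grp=18>>2=4, tig=18&3=2
[3]=>row 2·2+1+8=13  col grp=4
row: 7 vs 13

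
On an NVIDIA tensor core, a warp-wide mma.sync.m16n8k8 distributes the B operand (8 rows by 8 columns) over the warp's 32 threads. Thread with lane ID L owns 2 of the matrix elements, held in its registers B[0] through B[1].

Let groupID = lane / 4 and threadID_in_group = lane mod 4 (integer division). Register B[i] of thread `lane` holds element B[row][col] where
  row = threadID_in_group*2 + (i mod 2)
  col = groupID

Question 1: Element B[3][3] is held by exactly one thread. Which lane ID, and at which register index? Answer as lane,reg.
13,1

c:3=>grp=3  r:3=>tig=1,lo=1
L=3*4+1=13  i=1=1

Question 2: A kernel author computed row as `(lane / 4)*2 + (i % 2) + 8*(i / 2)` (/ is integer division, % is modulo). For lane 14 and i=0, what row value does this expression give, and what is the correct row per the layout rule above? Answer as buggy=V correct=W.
buggy=6 correct=4

`(lane / 4)*2 + (i % 2) + 8*(i / 2)`[14,0]->6
14: g=3,t=2
[0] (2*2+0,3) = (4,3)
row: 6 vs 4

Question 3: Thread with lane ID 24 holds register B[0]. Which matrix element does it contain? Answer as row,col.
L=24→G=24>>2=6, T=24&3=0
[0]→row 0·2+0=0  col G=6

0,6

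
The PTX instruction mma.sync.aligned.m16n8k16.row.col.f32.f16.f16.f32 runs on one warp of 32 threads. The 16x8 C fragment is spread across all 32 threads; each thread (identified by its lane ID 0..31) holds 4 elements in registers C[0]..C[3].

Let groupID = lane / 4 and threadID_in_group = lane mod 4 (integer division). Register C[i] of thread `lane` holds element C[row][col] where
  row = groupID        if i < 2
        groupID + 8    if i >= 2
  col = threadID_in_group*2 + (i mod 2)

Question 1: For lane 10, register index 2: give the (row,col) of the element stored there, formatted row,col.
lane 10->10/4=2, 10 mod 4=2
i=2  r:2+8->10  c:2·2+0->4

10,4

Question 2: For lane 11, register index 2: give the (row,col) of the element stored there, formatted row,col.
10,6

11: grp=2,tig=3
[2] (2+8,3*2+0) = (10,6)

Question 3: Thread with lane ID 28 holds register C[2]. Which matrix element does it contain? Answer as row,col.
lane 28→28/4=7, 28 mod 4=0
i=2  r:7+8→15  c:2·0+0→0

15,0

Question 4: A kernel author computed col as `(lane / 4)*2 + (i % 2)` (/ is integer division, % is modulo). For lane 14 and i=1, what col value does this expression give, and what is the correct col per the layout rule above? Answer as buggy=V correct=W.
`(lane / 4)*2 + (i % 2)`[14,1]→7
lane 14: G=3 (14/4), T=2 (14%4)
i=1: r=3+0=3, c=2*2+1=5
col: 7 vs 5

buggy=7 correct=5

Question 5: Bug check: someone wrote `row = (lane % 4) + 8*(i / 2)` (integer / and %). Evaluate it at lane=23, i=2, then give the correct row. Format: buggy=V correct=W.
buggy=11 correct=13

`(lane % 4) + 8*(i / 2)`[23,2]->11
L=23->gid=23>>2=5, tid=23&3=3
[2]->row 5+8=13  col 3·2+0=6
row: 11 vs 13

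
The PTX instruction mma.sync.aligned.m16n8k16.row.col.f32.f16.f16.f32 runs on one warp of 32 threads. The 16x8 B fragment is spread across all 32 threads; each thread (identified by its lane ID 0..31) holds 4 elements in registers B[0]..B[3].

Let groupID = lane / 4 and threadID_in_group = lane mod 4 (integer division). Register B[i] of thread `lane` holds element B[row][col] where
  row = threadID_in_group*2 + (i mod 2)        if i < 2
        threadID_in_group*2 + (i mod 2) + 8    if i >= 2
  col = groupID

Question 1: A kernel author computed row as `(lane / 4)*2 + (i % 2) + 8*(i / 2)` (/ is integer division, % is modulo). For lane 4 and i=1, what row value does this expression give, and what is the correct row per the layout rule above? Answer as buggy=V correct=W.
buggy=3 correct=1

`(lane / 4)*2 + (i % 2) + 8*(i / 2)`[4,1]→3
4: G=1,T=0
[1] (0*2+1+0,1) = (1,1)
row: 3 vs 1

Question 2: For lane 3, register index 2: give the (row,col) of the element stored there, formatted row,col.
3: G=0,T=3
[2] (3*2+0+8,0) = (14,0)

14,0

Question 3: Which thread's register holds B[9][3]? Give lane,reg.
c=3->g=3  r=9->rb=1,t=0,b0=1
L=3*4+0=12  i=1*2+1=3

12,3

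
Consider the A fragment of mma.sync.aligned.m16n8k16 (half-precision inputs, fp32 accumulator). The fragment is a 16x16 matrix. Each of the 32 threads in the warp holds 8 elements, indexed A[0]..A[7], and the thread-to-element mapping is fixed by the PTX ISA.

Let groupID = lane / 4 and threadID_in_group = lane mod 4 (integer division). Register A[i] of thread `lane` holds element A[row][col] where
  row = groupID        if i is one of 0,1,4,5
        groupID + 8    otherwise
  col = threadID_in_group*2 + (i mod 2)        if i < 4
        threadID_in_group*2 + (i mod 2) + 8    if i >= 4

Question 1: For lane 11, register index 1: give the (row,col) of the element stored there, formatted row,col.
2,7

L=11->gid=11>>2=2, tid=11&3=3
[1]->row 2+0=2  col 3·2+1+0=7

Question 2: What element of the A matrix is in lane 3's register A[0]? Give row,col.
0,6

L=3=>grp=3>>2=0, tig=3&3=3
[0]=>row 0+0=0  col 3·2+0+0=6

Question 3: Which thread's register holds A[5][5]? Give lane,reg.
22,1

r=5→G=5,rhi=0  c=5→chi=0,T=2,p=1
L=5*4+2=22  i=0*4+0*2+1=1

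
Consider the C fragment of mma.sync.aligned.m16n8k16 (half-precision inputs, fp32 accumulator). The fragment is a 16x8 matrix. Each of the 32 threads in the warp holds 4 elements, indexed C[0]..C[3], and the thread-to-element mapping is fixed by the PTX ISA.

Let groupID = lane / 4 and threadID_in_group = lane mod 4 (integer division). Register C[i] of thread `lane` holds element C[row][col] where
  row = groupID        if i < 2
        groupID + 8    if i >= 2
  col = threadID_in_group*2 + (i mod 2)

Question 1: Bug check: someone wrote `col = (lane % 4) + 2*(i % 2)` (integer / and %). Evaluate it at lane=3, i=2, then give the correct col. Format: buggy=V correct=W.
`(lane % 4) + 2*(i % 2)`[3,2]→3
lane 3: G=0 (3/4), T=3 (3%4)
i=2: r=0+8=8, c=3*2+0=6
col: 3 vs 6

buggy=3 correct=6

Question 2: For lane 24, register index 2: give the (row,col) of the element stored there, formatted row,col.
L=24=>grp=24>>2=6, tig=24&3=0
[2]=>row 6+8=14  col 0·2+0=0

14,0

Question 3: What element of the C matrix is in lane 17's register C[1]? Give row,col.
4,3

17: g=4,t=1
[1] (4+0,1*2+1) = (4,3)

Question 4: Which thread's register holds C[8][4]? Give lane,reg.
r:8=>grp=0,rB=1  c:4=>tig=2,lo=0
L=0*4+2=2  i=1*2+0=2

2,2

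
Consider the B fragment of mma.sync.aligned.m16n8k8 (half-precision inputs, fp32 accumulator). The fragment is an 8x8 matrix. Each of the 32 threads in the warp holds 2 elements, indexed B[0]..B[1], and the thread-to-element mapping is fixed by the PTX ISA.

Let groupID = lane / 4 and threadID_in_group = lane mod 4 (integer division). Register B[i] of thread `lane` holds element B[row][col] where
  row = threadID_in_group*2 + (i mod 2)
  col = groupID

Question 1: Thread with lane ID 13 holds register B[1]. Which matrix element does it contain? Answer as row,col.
lane 13: G=3 (13/4), T=1 (13%4)
i=1: r=1*2+1=3, c=G=3

3,3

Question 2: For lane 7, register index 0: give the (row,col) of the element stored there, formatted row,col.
6,1

lane 7⇒7/4=1, 7 mod 4=3
i=0  r:2·3+0⇒6  c:1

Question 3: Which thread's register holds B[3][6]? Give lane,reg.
25,1

c=6⇒gr=6  r=3⇒th=1,odd=1
L=6*4+1=25  i=1=1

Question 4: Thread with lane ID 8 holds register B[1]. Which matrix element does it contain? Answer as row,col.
1,2

L=8⇒gr=8>>2=2, th=8&3=0
[1]⇒row 0·2+1=1  col gr=2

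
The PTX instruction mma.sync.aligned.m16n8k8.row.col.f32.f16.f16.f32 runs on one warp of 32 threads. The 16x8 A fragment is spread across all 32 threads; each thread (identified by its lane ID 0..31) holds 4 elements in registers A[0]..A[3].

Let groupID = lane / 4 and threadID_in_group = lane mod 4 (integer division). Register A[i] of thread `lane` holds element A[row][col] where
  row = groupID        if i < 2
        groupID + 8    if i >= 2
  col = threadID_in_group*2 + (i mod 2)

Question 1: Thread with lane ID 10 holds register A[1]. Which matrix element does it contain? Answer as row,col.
lane 10: gr=2 (10/4), th=2 (10%4)
i=1: r=2+0=2, c=2*2+1=5

2,5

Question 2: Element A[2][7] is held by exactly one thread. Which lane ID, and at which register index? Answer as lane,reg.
11,1

r=2→G=2,rhi=0  c=7→T=3,p=1
L=2*4+3=11  i=0*2+1=1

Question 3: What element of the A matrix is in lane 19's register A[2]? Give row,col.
12,6

L=19⇒gr=19>>2=4, th=19&3=3
[2]⇒row 4+8=12  col 3·2+0=6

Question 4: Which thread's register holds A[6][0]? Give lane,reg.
24,0

r:6=>grp=6,rB=0  c:0=>tig=0,lo=0
L=6*4+0=24  i=0*2+0=0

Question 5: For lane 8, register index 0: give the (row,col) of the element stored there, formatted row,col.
2,0

8: gid=2,tid=0
[0] (2+0,0*2+0) = (2,0)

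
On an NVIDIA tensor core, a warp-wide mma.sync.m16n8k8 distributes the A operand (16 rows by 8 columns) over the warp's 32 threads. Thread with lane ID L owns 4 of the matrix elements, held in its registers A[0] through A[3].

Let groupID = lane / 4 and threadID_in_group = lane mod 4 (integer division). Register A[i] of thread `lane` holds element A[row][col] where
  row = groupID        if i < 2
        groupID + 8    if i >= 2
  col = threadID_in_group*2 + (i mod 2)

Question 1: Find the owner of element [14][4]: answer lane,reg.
r=14→G=6,rhi=1  c=4→T=2,p=0
L=6*4+2=26  i=1*2+0=2

26,2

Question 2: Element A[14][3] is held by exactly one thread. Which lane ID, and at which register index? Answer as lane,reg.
25,3

r=14⇒gr=6,Rb=1  c=3⇒th=1,odd=1
L=6*4+1=25  i=1*2+1=3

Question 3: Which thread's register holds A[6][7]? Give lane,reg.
r:6=>grp=6,rB=0  c:7=>tig=3,lo=1
L=6*4+3=27  i=0*2+1=1

27,1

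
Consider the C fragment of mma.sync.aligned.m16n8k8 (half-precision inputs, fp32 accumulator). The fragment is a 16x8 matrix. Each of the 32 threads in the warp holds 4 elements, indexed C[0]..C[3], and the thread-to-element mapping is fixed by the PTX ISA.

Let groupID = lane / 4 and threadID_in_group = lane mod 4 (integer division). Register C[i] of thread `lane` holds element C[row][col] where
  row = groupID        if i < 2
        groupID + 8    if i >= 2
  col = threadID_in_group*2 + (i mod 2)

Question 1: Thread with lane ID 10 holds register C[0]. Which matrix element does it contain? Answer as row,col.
lane 10⇒10/4=2, 10 mod 4=2
i=0  r:2+0⇒2  c:2·2+0⇒4

2,4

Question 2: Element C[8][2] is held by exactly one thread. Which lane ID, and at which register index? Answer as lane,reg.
r=8→G=0,rhi=1  c=2→T=1,p=0
L=0*4+1=1  i=1*2+0=2

1,2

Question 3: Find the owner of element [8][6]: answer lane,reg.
3,2

r=8⇒gr=0,Rb=1  c=6⇒th=3,odd=0
L=0*4+3=3  i=1*2+0=2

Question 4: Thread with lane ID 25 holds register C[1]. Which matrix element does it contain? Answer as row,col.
6,3

L=25=>grp=25>>2=6, tig=25&3=1
[1]=>row 6+0=6  col 1·2+1=3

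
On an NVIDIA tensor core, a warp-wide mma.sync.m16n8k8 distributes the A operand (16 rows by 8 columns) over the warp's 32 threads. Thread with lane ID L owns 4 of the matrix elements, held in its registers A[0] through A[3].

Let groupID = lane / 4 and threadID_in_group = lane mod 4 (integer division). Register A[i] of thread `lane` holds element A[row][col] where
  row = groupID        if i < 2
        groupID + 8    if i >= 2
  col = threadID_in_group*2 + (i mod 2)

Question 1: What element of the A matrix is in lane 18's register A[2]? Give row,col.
L=18⇒gr=18>>2=4, th=18&3=2
[2]⇒row 4+8=12  col 2·2+0=4

12,4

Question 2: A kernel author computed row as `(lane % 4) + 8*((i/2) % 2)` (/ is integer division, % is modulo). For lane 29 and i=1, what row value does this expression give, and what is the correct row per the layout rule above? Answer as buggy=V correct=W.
buggy=1 correct=7

`(lane % 4) + 8*((i/2) % 2)`[29,1]=>1
lane 29=>29/4=7, 29 mod 4=1
i=1  r:7+0=>7  c:2·1+1=>3
row: 1 vs 7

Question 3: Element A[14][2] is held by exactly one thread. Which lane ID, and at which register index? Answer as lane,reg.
r=14->g=6,rb=1  c=2->t=1,b0=0
L=6*4+1=25  i=1*2+0=2

25,2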